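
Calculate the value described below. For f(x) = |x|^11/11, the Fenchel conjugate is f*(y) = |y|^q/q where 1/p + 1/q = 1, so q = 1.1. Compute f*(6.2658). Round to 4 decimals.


The conjugate exponent q satisfies 1/p + 1/q = 1.
p = 11, so q = 11/(11 - 1) = 1.1
|y|^q = 6.2658^1.1 = 7.5279
f*(6.2658) = 7.5279 / 1.1 = 6.8436


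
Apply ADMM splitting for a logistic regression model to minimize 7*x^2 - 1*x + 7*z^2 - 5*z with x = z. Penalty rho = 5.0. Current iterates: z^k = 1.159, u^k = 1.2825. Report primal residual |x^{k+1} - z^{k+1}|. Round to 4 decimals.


ADMM iteration with rho = 5.0, z^k = 1.159, u^k = 1.2825
Step 1: x-update.
Minimize 7*x^2 - 1*x + (5.0/2)*(x - 1.159 + 1.2825)^2
FOC: (2*7 + 5.0)*x = 1 + 5.0*(1.159 - 1.2825)
x^{k+1} = 0.0201
Step 2: z-update.
Minimize 7*z^2 - 5*z + (5.0/2)*(0.0201 - z + 1.2825)^2
FOC: (2*7 + 5.0)*z = 5 + 5.0*(0.0201 + 1.2825)
z^{k+1} = 0.606
Step 3: u-update.
u^{k+1} = 1.2825 + 0.0201 - 0.606 = 0.6967
Step 4: Primal residual = |0.0201 - 0.606| = 0.5858


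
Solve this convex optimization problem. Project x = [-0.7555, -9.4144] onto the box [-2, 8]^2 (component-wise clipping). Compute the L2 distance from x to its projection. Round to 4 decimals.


Project each component onto [-2, 8].
clip(-0.7555) = -0.7555, clip(-9.4144) = -2.0
Projection = [-0.7555, -2.0]
Squared diffs: [0.0, 54.9733]
Distance = sqrt(54.9733) = 7.4144


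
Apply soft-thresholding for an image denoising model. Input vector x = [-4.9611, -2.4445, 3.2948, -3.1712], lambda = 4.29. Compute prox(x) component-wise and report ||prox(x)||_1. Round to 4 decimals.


Soft-thresholding with lambda = 4.29:
prox(-4.9611) = sign(-4.9611)*max(|-4.9611| - 4.29, 0) = -0.6711
prox(-2.4445) = sign(-2.4445)*max(|-2.4445| - 4.29, 0) = 0.0
prox(3.2948) = sign(3.2948)*max(|3.2948| - 4.29, 0) = 0.0
prox(-3.1712) = sign(-3.1712)*max(|-3.1712| - 4.29, 0) = 0.0
prox(x) = [-0.6711, 0.0, 0.0, 0.0]
||prox(x)||_1 = 0.6711 + 0.0 + 0.0 + 0.0 = 0.6711


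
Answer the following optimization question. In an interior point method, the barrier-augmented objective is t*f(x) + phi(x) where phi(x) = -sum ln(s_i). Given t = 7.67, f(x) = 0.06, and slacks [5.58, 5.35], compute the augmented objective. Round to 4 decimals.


Step 1: Compute log-barrier.
ln values: [1.7192, 1.6771]
phi = -(1.7192 + 1.6771) = -3.3963
Step 2: Compute augmented objective.
t*f(x) = 7.67*0.06 = 0.4602
Total = 0.4602 - 3.3963 = -2.9361


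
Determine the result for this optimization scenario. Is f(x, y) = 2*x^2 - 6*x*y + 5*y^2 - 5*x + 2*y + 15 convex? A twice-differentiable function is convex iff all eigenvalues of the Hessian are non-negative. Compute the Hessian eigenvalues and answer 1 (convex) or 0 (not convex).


The Hessian of f(x,y) = 2*x^2 - 6*x*y + 5*y^2 - 5*x + 2*y + 15 is:
H = [[4, -6], [-6, 10]]
Trace = 4 + 10 = 14
Determinant = 4*10 - (-6)^2 = 4
Discriminant = (14)^2 - 4*4 = 180.0
Eigenvalues: lambda_1 = 0.2918, lambda_2 = 13.7082
The function is convex.

1


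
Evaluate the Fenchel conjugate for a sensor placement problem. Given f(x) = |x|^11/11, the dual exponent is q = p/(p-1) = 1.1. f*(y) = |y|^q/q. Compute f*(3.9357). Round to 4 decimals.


The conjugate exponent q satisfies 1/p + 1/q = 1.
p = 11, so q = 11/(11 - 1) = 1.1
|y|^q = 3.9357^1.1 = 4.5136
f*(3.9357) = 4.5136 / 1.1 = 4.1033


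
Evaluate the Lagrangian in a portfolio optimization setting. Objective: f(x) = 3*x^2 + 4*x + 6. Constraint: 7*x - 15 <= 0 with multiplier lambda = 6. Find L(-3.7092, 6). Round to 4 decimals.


Step 1: Evaluate f(x).
f(-3.7092) = 3*(-3.7092)^2 + 4*(-3.7092) + 6 = 32.4377
Step 2: Evaluate g(x).
g(-3.7092) = 7*-3.7092 - 15 = -40.9644
Step 3: Compute Lagrangian.
L = 32.4377 + 6*-40.9644 = -213.3487


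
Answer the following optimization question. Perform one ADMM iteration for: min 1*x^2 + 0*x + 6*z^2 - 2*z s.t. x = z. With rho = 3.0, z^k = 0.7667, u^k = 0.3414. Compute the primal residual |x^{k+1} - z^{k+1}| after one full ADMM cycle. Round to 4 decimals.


ADMM iteration with rho = 3.0, z^k = 0.7667, u^k = 0.3414
Step 1: x-update.
Minimize 1*x^2 + 0*x + (3.0/2)*(x - 0.7667 + 0.3414)^2
FOC: (2*1 + 3.0)*x = 0 + 3.0*(0.7667 - 0.3414)
x^{k+1} = 0.2552
Step 2: z-update.
Minimize 6*z^2 - 2*z + (3.0/2)*(0.2552 - z + 0.3414)^2
FOC: (2*6 + 3.0)*z = 2 + 3.0*(0.2552 + 0.3414)
z^{k+1} = 0.2526
Step 3: u-update.
u^{k+1} = 0.3414 + 0.2552 - 0.2526 = 0.3439
Step 4: Primal residual = |0.2552 - 0.2526| = 0.0025


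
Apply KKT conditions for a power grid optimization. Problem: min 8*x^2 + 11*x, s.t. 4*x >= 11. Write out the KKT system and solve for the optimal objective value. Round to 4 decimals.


Step 1: Try lambda = 0 (constraint inactive).
x_unc = -11/(2*8) = -0.6875
Check: 4*-0.6875 = -2.75 < 11 -- violated!
Step 2: Constraint must be active: 4*x = 11
x* = 11/4 = 2.75
lambda = (2*8*2.75 + 11)/4 = 13.75
Step 3: Compute optimal value.
f(x*) = 8*2.75^2 + 11*2.75 = 90.75


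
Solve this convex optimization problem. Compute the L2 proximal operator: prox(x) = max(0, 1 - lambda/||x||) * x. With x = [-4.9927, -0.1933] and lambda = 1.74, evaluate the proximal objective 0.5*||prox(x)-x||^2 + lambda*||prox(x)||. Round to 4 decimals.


Step 1: Compute ||x||.
||x|| = 4.9964
Step 2: Compute scaling factor.
scale = max(0, 1 - 1.74/4.9964) = 0.6518
Step 3: prox(x) = [-3.254, -0.126]
||prox(x)|| = 3.2564
Step 4: Proximal objective.
0.5*||prox-x||^2 = 1.5138
lambda*||prox|| = 5.6661
Total = 7.18


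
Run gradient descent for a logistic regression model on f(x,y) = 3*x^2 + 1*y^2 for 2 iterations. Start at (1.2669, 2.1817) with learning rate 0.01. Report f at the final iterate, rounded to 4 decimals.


Gradient descent on f(x,y) = 3*x^2 + 1*y^2.
Starting point: (1.2669, 2.1817), alpha = 0.01
Step 1: grad_x = 2*3*1.2669 = 7.6014, grad_y = 2*1*2.1817 = 4.3634
  x_1 = 1.2669 - 0.01*7.6014 = 1.1909
  y_1 = 2.1817 - 0.01*4.3634 = 2.1381
Step 2: grad_x = 2*3*1.1909 = 7.1453, grad_y = 2*1*2.1381 = 4.2761
  x_2 = 1.1909 - 0.01*7.1453 = 1.1194
  y_2 = 2.1381 - 0.01*4.2761 = 2.0953
f(1.1194, 2.0953) = 3*1.1194^2 + 1*2.0953^2 = 8.1497


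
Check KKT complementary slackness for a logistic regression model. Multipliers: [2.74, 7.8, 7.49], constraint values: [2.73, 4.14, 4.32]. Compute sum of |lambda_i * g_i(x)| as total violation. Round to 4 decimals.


KKT complementary slackness check:
lambda_1 * g_1 = 2.74 * 2.73 = 7.4802
lambda_2 * g_2 = 7.8 * 4.14 = 32.292
lambda_3 * g_3 = 7.49 * 4.32 = 32.3568
Total violation = 7.4802 + 32.292 + 32.3568 = 72.129


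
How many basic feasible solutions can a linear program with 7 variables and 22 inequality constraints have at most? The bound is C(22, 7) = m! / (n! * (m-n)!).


Each vertex corresponds to some choice of n active constraints out of m, so the number of vertices is at most C(m, n) = m! / (n!(m-n)!).
m = 22, n = 7
Numerator: 22 * 21 * 20 * 19 * 18 * 17 * 16
Denominator: 7! = 5040
C(22, 7) = 170544


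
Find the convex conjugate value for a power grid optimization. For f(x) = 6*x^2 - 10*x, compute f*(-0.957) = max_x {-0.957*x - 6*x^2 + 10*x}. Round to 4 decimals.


f*(y) = sup_x {y*x - a*x^2 - b*x} = sup_x {(y-b)*x - a*x^2}
FOC: (y - b) - 2a*x = 0 => x* = (y - b)/(2a)
x* = (-0.957 + 10)/(2*6) = 0.7536
f*(-0.957) = (y-b)^2/(4a) = (-0.957 + 10)^2/(4*6)
= 81.7758/24 = 3.4073


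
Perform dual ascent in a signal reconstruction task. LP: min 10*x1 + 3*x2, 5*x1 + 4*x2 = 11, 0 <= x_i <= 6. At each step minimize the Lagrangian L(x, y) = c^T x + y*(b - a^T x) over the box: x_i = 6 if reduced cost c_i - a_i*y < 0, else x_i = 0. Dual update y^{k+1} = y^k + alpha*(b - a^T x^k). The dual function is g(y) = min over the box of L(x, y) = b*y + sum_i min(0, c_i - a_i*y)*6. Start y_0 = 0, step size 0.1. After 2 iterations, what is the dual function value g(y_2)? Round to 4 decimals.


Dual ascent for LP: min 10*x1 + 3*x2, 5*x1 + 4*x2 = 11, 0 <= x_i <= 6
Step 1: y^k = 0.0, reduced costs: (10.0, 3.0)
  x^k = (0.0, 0.0), subgradient = b - a^T x = 11.0
  y^{k+1} = 0.0 + 0.1*11.0 = 1.1
Step 2: y^k = 1.1, reduced costs: (4.5, -1.4)
  x^k = (0.0, 6.0), subgradient = b - a^T x = -13.0
  y^{k+1} = 1.1 + 0.1*-13.0 = -0.2
Dual objective at y_2 = -0.2: reduced costs (11.0, 3.8), box minimizer x = (0.0, 0.0)
g(y_2) = b*y + (c1 - a1*y)*x1 + (c2 - a2*y)*x2 = 11*(-0.2) + 11.0*0.0 + 3.8*0.0 = -2.2 + 0.0 + 0.0 = -2.2


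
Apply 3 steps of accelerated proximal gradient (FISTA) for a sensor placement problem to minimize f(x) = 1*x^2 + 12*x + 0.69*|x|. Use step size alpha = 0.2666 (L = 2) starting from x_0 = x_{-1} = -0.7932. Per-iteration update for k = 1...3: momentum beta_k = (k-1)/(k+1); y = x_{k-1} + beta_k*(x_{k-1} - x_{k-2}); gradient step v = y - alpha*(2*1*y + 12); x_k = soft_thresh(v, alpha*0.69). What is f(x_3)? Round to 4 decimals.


FISTA on f(x) = 1*x^2 + 12*x + 0.69*|x|
L = 2, alpha = 0.2666
Iteration 1: beta = 0.0, y = -0.7932 + 0.0*(-0.7932 + 0.7932) = -0.7932
  grad(y) = 10.4136, v = y - alpha*grad = -3.5695
  prox(v) = soft_thresh(-3.5695, 0.184) = -3.3855
Iteration 2: beta = 0.3333, y = -3.3855 + 0.3333*(-3.3855 + 0.7932) = -4.2496
  grad(y) = 3.5008, v = y - alpha*grad = -5.1829
  prox(v) = soft_thresh(-5.1829, 0.184) = -4.999
Iteration 3: beta = 0.5, y = -4.999 + 0.5*(-4.999 + 3.3855) = -5.8057
  grad(y) = 0.3886, v = y - alpha*grad = -5.9093
  prox(v) = soft_thresh(-5.9093, 0.184) = -5.7253
f(x_3) = 1*(-5.7253)^2 + 12*(-5.7253) + 0.69*|-5.7253| = -31.9741


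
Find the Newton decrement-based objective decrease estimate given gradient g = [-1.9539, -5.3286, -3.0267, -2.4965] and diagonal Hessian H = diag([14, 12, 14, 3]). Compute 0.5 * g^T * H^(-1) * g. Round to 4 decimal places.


Step 1: H is diagonal, so H^(-1) * g = [-0.1396, -0.4441, -0.2162, -0.8322].
Step 2: g^T H^(-1) g = sum_i g_i^2 / H_ii
  = (-1.9539)^2/14 + (-5.3286)^2/12 + (-3.0267)^2/14 + (-2.4965)^2/3
  = 0.2727 + 2.3662 + 0.6544 + 2.0775 = 5.3707
Step 3: Objective decrease = 0.5 * g^T H^(-1) g = 2.6854


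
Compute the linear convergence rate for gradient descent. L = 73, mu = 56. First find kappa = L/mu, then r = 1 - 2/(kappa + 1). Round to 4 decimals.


Step 1: Compute the condition number.
kappa = L/mu = 73/56 = 1.3036
Step 2: Compute the convergence rate.
r = 1 - 2/(kappa + 1) = 1 - 2*mu/(L + mu) = (L - mu)/(L + mu) = 17/129 = 0.1318


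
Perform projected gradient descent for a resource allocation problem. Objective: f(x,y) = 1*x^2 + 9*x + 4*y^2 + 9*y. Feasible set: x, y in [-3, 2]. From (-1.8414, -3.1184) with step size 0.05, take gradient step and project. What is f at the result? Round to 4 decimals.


Step 1: Compute gradient at (-1.8414, -3.1184).
grad_x = 2*1*-1.8414 + 9 = 5.3172
grad_y = 2*4*-3.1184 + 9 = -15.9472
Step 2: Gradient step.
x_raw = -1.8414 - 0.05*5.3172 = -2.1073
y_raw = -3.1184 - 0.05*-15.9472 = -2.321
Step 3: Project onto [-3, 2].
x_proj = clip(-2.1073) = -2.1073
y_proj = clip(-2.321) = -2.321
Step 4: Evaluate f.
f(-2.1073, -2.321) = -13.8652


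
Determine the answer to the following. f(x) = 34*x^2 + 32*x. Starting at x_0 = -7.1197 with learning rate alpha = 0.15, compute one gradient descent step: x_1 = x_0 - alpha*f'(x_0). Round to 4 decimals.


We compute the gradient at x_0 and apply the update.
f'(x) = 68*x + 32
f'(-7.1197) = 68*-7.1197 + 32 = -452.1396
x_1 = -7.1197 - 0.15*-452.1396 = 60.7012


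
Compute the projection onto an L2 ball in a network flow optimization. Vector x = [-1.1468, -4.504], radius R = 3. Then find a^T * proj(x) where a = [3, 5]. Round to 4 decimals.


Step 1: Compute ||x|| (intermediates to 6 decimals).
||x|| = sqrt((-1.1468)^2 + (-4.504)^2) = 4.647705
Step 2: Project.
Since ||x|| > R, scale = R/||x|| = 3/4.647705 = 0.64548, proj(x) = scale * x
proj(x) = [-0.740236, -2.907242]
Step 3: Dot product.
a^T * proj(x) = 3*(-0.740236) + 5*(-2.907242) = -16.7569


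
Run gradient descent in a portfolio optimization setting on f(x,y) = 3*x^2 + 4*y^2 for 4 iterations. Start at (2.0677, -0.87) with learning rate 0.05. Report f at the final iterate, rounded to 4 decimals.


Gradient descent on f(x,y) = 3*x^2 + 4*y^2.
Starting point: (2.0677, -0.87), alpha = 0.05
Step 1: grad_x = 2*3*2.0677 = 12.4062, grad_y = 2*4*-0.87 = -6.96
  x_1 = 2.0677 - 0.05*12.4062 = 1.4474
  y_1 = -0.87 - 0.05*-6.96 = -0.522
Step 2: grad_x = 2*3*1.4474 = 8.6843, grad_y = 2*4*-0.522 = -4.176
  x_2 = 1.4474 - 0.05*8.6843 = 1.0132
  y_2 = -0.522 - 0.05*-4.176 = -0.3132
Step 3: grad_x = 2*3*1.0132 = 6.079, grad_y = 2*4*-0.3132 = -2.5056
  x_3 = 1.0132 - 0.05*6.079 = 0.7092
  y_3 = -0.3132 - 0.05*-2.5056 = -0.1879
Step 4: grad_x = 2*3*0.7092 = 4.2553, grad_y = 2*4*-0.1879 = -1.5034
  x_4 = 0.7092 - 0.05*4.2553 = 0.4965
  y_4 = -0.1879 - 0.05*-1.5034 = -0.1128
f(0.4965, -0.1128) = 3*0.4965^2 + 4*(-0.1128)^2 = 0.7903


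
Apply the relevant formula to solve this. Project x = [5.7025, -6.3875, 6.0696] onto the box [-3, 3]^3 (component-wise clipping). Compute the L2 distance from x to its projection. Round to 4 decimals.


Project each component onto [-3, 3].
clip(5.7025) = 3.0, clip(-6.3875) = -3.0, clip(6.0696) = 3.0
Projection = [3.0, -3.0, 3.0]
Squared diffs: [7.3035, 11.4752, 9.4224]
Distance = sqrt(28.2011) = 5.3105


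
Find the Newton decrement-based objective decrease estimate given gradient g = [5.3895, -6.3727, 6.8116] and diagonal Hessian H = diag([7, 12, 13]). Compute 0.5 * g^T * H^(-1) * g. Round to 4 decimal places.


Step 1: H is diagonal, so H^(-1) * g = [0.7699, -0.5311, 0.524].
Step 2: g^T H^(-1) g = sum_i g_i^2 / H_ii
  = (5.3895)^2/7 + (-6.3727)^2/12 + (6.8116)^2/13
  = 4.1495 + 3.3843 + 3.5691 = 11.1029
Step 3: Objective decrease = 0.5 * g^T H^(-1) g = 5.5514


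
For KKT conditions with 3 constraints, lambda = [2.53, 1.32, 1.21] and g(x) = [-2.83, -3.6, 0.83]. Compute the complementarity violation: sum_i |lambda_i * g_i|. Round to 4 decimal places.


KKT complementary slackness check:
lambda_1 * g_1 = 2.53 * -2.83 = -7.1599
lambda_2 * g_2 = 1.32 * -3.6 = -4.752
lambda_3 * g_3 = 1.21 * 0.83 = 1.0043
Total violation = 7.1599 + 4.752 + 1.0043 = 12.9162


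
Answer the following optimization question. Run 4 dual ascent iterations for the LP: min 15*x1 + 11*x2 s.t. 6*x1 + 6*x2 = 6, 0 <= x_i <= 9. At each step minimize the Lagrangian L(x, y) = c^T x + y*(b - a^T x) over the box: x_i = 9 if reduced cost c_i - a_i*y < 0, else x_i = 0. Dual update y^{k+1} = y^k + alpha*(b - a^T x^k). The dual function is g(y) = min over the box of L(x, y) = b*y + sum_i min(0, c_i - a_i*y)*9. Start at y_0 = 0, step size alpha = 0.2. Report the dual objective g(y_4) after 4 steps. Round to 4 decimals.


Dual ascent for LP: min 15*x1 + 11*x2, 6*x1 + 6*x2 = 6, 0 <= x_i <= 9
Step 1: y^k = 0.0, reduced costs: (15.0, 11.0)
  x^k = (0.0, 0.0), subgradient = b - a^T x = 6.0
  y^{k+1} = 0.0 + 0.2*6.0 = 1.2
Step 2: y^k = 1.2, reduced costs: (7.8, 3.8)
  x^k = (0.0, 0.0), subgradient = b - a^T x = 6.0
  y^{k+1} = 1.2 + 0.2*6.0 = 2.4
Step 3: y^k = 2.4, reduced costs: (0.6, -3.4)
  x^k = (0.0, 9.0), subgradient = b - a^T x = -48.0
  y^{k+1} = 2.4 + 0.2*-48.0 = -7.2
Step 4: y^k = -7.2, reduced costs: (58.2, 54.2)
  x^k = (0.0, 0.0), subgradient = b - a^T x = 6.0
  y^{k+1} = -7.2 + 0.2*6.0 = -6.0
Dual objective at y_4 = -6.0: reduced costs (51.0, 47.0), box minimizer x = (0.0, 0.0)
g(y_4) = b*y + (c1 - a1*y)*x1 + (c2 - a2*y)*x2 = 6*(-6.0) + 51.0*0.0 + 47.0*0.0 = -36.0 + 0.0 + 0.0 = -36.0


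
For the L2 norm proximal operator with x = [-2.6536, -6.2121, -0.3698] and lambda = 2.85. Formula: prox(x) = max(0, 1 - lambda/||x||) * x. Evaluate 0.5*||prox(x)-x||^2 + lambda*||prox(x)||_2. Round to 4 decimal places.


Step 1: Compute ||x||.
||x|| = 6.7652
Step 2: Compute scaling factor.
scale = max(0, 1 - 2.85/6.7652) = 0.5787
Step 3: prox(x) = [-1.5357, -3.5951, -0.214]
||prox(x)|| = 3.9152
Step 4: Proximal objective.
0.5*||prox-x||^2 = 4.0613
lambda*||prox|| = 11.1583
Total = 15.2197


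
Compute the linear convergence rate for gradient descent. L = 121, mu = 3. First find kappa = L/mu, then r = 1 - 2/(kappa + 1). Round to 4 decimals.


Step 1: Compute the condition number.
kappa = L/mu = 121/3 = 40.3333
Step 2: Compute the convergence rate.
r = 1 - 2/(kappa + 1) = 1 - 2*mu/(L + mu) = (L - mu)/(L + mu) = 118/124 = 0.9516


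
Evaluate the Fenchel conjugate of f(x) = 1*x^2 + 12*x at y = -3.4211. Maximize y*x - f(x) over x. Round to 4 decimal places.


f*(y) = sup_x {y*x - a*x^2 - b*x} = sup_x {(y-b)*x - a*x^2}
FOC: (y - b) - 2a*x = 0 => x* = (y - b)/(2a)
x* = (-3.4211 - 12)/(2*1) = -7.7106
f*(-3.4211) = (y-b)^2/(4a) = (-3.4211 - 12)^2/(4*1)
= 237.8103/4 = 59.4526


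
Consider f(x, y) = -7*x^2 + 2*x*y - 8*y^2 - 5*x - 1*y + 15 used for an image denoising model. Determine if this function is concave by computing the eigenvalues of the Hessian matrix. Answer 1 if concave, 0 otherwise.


The Hessian of f(x,y) = -7*x^2 + 2*x*y - 8*y^2 - 5*x - 1*y + 15 is:
H = [[-14, 2], [2, -16]]
Trace = -14 - 16 = -30
Determinant = -14*-16 - (2)^2 = 220
Discriminant = (-30)^2 - 4*220 = 20.0
Eigenvalues: lambda_1 = -17.2361, lambda_2 = -12.7639
The function is concave.

1


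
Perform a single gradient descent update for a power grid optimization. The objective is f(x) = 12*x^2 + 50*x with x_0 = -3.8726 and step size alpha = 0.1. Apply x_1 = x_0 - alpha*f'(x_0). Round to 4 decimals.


We compute the gradient at x_0 and apply the update.
f'(x) = 24*x + 50
f'(-3.8726) = 24*-3.8726 + 50 = -42.9424
x_1 = -3.8726 - 0.1*-42.9424 = 0.4216


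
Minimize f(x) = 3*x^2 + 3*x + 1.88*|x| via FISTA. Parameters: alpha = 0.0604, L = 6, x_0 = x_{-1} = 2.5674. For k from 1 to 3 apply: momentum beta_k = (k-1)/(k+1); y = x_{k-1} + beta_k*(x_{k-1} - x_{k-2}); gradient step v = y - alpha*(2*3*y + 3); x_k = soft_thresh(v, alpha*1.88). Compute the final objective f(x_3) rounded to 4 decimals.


FISTA on f(x) = 3*x^2 + 3*x + 1.88*|x|
L = 6, alpha = 0.0604
Iteration 1: beta = 0.0, y = 2.5674 + 0.0*(2.5674 - 2.5674) = 2.5674
  grad(y) = 18.4044, v = y - alpha*grad = 1.4558
  prox(v) = soft_thresh(1.4558, 0.1136) = 1.3422
Iteration 2: beta = 0.3333, y = 1.3422 + 0.3333*(1.3422 - 2.5674) = 0.9338
  grad(y) = 8.603, v = y - alpha*grad = 0.4142
  prox(v) = soft_thresh(0.4142, 0.1136) = 0.3007
Iteration 3: beta = 0.5, y = 0.3007 + 0.5*(0.3007 - 1.3422) = -0.2201
  grad(y) = 1.6793, v = y - alpha*grad = -0.3216
  prox(v) = soft_thresh(-0.3216, 0.1136) = -0.208
f(x_3) = 3*(-0.208)^2 + 3*(-0.208) + 1.88*|-0.208| = -0.1032


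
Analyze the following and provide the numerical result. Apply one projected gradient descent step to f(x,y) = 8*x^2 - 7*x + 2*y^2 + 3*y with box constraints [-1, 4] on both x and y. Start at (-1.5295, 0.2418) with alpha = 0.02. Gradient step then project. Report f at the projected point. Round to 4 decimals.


Step 1: Compute gradient at (-1.5295, 0.2418).
grad_x = 2*8*-1.5295 - 7 = -31.472
grad_y = 2*2*0.2418 + 3 = 3.9672
Step 2: Gradient step.
x_raw = -1.5295 - 0.02*-31.472 = -0.9001
y_raw = 0.2418 - 0.02*3.9672 = 0.1625
Step 3: Project onto [-1, 4].
x_proj = clip(-0.9001) = -0.9001
y_proj = clip(0.1625) = 0.1625
Step 4: Evaluate f.
f(-0.9001, 0.1625) = 13.3214


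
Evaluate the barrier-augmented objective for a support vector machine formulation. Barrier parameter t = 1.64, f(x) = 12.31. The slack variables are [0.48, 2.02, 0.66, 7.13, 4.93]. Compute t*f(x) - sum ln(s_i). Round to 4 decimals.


Step 1: Compute log-barrier.
ln values: [-0.734, 0.7031, -0.4155, 1.9643, 1.5953]
phi = -(-0.734 + 0.7031 - 0.4155 + 1.9643 + 1.5953) = -3.1133
Step 2: Compute augmented objective.
t*f(x) = 1.64*12.31 = 20.1884
Total = 20.1884 - 3.1133 = 17.0751


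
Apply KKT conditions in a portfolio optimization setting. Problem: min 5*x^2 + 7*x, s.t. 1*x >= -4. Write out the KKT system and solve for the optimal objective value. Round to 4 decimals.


Step 1: Try lambda = 0 (constraint inactive).
Stationarity: 2*5*x + 7 = 0
x* = -7/(2*5) = -0.7
Check constraint: 1*-0.7 = -0.7 >= -4 -- satisfied.
Step 2: Compute optimal value.
f(x*) = 5*(-0.7)^2 + 7*(-0.7) = -2.45


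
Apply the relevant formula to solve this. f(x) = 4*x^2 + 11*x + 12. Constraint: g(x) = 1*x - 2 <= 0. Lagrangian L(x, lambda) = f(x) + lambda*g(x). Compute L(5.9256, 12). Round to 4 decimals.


Step 1: Evaluate f(x).
f(5.9256) = 4*5.9256^2 + 11*5.9256 + 12 = 217.6325
Step 2: Evaluate g(x).
g(5.9256) = 1*5.9256 - 2 = 3.9256
Step 3: Compute Lagrangian.
L = 217.6325 + 12*3.9256 = 264.7397


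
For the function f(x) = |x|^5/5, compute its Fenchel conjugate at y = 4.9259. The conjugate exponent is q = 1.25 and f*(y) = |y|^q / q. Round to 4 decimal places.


The conjugate exponent q satisfies 1/p + 1/q = 1.
p = 5, so q = 5/(5 - 1) = 1.25
|y|^q = 4.9259^1.25 = 7.3385
f*(4.9259) = 7.3385 / 1.25 = 5.8708


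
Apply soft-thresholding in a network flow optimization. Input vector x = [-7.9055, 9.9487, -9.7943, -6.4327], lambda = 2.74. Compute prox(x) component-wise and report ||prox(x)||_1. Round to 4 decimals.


Soft-thresholding with lambda = 2.74:
prox(-7.9055) = sign(-7.9055)*max(|-7.9055| - 2.74, 0) = -5.1655
prox(9.9487) = sign(9.9487)*max(|9.9487| - 2.74, 0) = 7.2087
prox(-9.7943) = sign(-9.7943)*max(|-9.7943| - 2.74, 0) = -7.0543
prox(-6.4327) = sign(-6.4327)*max(|-6.4327| - 2.74, 0) = -3.6927
prox(x) = [-5.1655, 7.2087, -7.0543, -3.6927]
||prox(x)||_1 = 5.1655 + 7.2087 + 7.0543 + 3.6927 = 23.1212


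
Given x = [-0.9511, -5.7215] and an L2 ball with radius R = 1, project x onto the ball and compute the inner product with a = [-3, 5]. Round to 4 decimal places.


Step 1: Compute ||x|| (intermediates to 6 decimals).
||x|| = sqrt((-0.9511)^2 + (-5.7215)^2) = 5.800013
Step 2: Project.
Since ||x|| > R, scale = R/||x|| = 1/5.800013 = 0.172413, proj(x) = scale * x
proj(x) = [-0.163982, -0.986461]
Step 3: Dot product.
a^T * proj(x) = -3*(-0.163982) + 5*(-0.986461) = -4.4404


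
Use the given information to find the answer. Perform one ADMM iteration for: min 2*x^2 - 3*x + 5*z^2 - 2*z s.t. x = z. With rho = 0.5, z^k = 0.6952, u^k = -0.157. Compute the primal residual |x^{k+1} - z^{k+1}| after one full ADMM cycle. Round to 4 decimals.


ADMM iteration with rho = 0.5, z^k = 0.6952, u^k = -0.157
Step 1: x-update.
Minimize 2*x^2 - 3*x + (0.5/2)*(x - 0.6952 - 0.157)^2
FOC: (2*2 + 0.5)*x = 3 + 0.5*(0.6952 + 0.157)
x^{k+1} = 0.7614
Step 2: z-update.
Minimize 5*z^2 - 2*z + (0.5/2)*(0.7614 - z - 0.157)^2
FOC: (2*5 + 0.5)*z = 2 + 0.5*(0.7614 - 0.157)
z^{k+1} = 0.2193
Step 3: u-update.
u^{k+1} = -0.157 + 0.7614 - 0.2193 = 0.3851
Step 4: Primal residual = |0.7614 - 0.2193| = 0.5421


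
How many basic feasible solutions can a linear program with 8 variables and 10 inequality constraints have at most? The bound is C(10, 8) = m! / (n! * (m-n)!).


Each vertex corresponds to some choice of n active constraints out of m, so the number of vertices is at most C(m, n) = m! / (n!(m-n)!).
m = 10, n = 8
Numerator: 10 * 9 * 8 * 7 * 6 * 5 * 4 * 3
Denominator: 8! = 40320
C(10, 8) = 45


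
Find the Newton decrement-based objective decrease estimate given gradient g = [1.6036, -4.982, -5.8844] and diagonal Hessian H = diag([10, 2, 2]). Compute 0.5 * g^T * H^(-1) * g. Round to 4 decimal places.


Step 1: H is diagonal, so H^(-1) * g = [0.1604, -2.491, -2.9422].
Step 2: g^T H^(-1) g = sum_i g_i^2 / H_ii
  = (1.6036)^2/10 + (-4.982)^2/2 + (-5.8844)^2/2
  = 0.2572 + 12.4102 + 17.3131 = 29.9804
Step 3: Objective decrease = 0.5 * g^T H^(-1) g = 14.9902


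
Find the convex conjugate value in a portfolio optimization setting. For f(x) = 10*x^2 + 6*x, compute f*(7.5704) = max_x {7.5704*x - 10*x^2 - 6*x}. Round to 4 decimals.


f*(y) = sup_x {y*x - a*x^2 - b*x} = sup_x {(y-b)*x - a*x^2}
FOC: (y - b) - 2a*x = 0 => x* = (y - b)/(2a)
x* = (7.5704 - 6)/(2*10) = 0.0785
f*(7.5704) = (y-b)^2/(4a) = (7.5704 - 6)^2/(4*10)
= 2.4662/40 = 0.0617


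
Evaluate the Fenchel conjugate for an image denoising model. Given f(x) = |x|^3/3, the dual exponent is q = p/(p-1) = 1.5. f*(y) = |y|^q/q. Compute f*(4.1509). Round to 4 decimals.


The conjugate exponent q satisfies 1/p + 1/q = 1.
p = 3, so q = 3/(3 - 1) = 1.5
|y|^q = 4.1509^1.5 = 8.4569
f*(4.1509) = 8.4569 / 1.5 = 5.638


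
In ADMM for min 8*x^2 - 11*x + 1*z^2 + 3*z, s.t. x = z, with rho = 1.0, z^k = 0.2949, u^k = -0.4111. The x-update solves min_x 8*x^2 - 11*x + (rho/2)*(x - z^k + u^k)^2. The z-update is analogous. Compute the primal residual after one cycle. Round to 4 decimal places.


ADMM iteration with rho = 1.0, z^k = 0.2949, u^k = -0.4111
Step 1: x-update.
Minimize 8*x^2 - 11*x + (1.0/2)*(x - 0.2949 - 0.4111)^2
FOC: (2*8 + 1.0)*x = 11 + 1.0*(0.2949 + 0.4111)
x^{k+1} = 0.6886
Step 2: z-update.
Minimize 1*z^2 + 3*z + (1.0/2)*(0.6886 - z - 0.4111)^2
FOC: (2*1 + 1.0)*z = -3 + 1.0*(0.6886 - 0.4111)
z^{k+1} = -0.9075
Step 3: u-update.
u^{k+1} = -0.4111 + 0.6886 + 0.9075 = 1.185
Step 4: Primal residual = |0.6886 + 0.9075| = 1.5961


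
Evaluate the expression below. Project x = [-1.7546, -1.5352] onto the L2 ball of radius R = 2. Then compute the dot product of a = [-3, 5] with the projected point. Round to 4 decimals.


Step 1: Compute ||x|| (intermediates to 6 decimals).
||x|| = sqrt((-1.7546)^2 + (-1.5352)^2) = 2.331407
Step 2: Project.
Since ||x|| > R, scale = R/||x|| = 2/2.331407 = 0.857851, proj(x) = scale * x
proj(x) = [-1.505185, -1.316973]
Step 3: Dot product.
a^T * proj(x) = -3*(-1.505185) + 5*(-1.316973) = -2.0693


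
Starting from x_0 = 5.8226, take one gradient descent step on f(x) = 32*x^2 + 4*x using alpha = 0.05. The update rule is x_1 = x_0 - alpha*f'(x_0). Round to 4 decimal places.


We compute the gradient at x_0 and apply the update.
f'(x) = 64*x + 4
f'(5.8226) = 64*5.8226 + 4 = 376.6464
x_1 = 5.8226 - 0.05*376.6464 = -13.0097


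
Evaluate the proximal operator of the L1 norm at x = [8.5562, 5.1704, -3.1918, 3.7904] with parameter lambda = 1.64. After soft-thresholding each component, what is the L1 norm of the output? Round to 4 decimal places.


Soft-thresholding with lambda = 1.64:
prox(8.5562) = sign(8.5562)*max(|8.5562| - 1.64, 0) = 6.9162
prox(5.1704) = sign(5.1704)*max(|5.1704| - 1.64, 0) = 3.5304
prox(-3.1918) = sign(-3.1918)*max(|-3.1918| - 1.64, 0) = -1.5518
prox(3.7904) = sign(3.7904)*max(|3.7904| - 1.64, 0) = 2.1504
prox(x) = [6.9162, 3.5304, -1.5518, 2.1504]
||prox(x)||_1 = 6.9162 + 3.5304 + 1.5518 + 2.1504 = 14.1488


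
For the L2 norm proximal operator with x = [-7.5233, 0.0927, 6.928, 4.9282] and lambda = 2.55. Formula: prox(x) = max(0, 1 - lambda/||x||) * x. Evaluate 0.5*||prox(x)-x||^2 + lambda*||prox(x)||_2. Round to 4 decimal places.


Step 1: Compute ||x||.
||x|| = 11.3531
Step 2: Compute scaling factor.
scale = max(0, 1 - 2.55/11.3531) = 0.7754
Step 3: prox(x) = [-5.8335, 0.0719, 5.3719, 3.8213]
||prox(x)|| = 8.8031
Step 4: Proximal objective.
0.5*||prox-x||^2 = 3.2513
lambda*||prox|| = 22.4479
Total = 25.6992


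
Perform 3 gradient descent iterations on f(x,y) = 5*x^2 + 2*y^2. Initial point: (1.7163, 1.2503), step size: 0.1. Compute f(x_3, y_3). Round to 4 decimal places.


Gradient descent on f(x,y) = 5*x^2 + 2*y^2.
Starting point: (1.7163, 1.2503), alpha = 0.1
Step 1: grad_x = 2*5*1.7163 = 17.163, grad_y = 2*2*1.2503 = 5.0012
  x_1 = 1.7163 - 0.1*17.163 = -0.0
  y_1 = 1.2503 - 0.1*5.0012 = 0.7502
Step 2: grad_x = 2*5*-0.0 = -0.0, grad_y = 2*2*0.7502 = 3.0007
  x_2 = -0.0 - 0.1*-0.0 = 0.0
  y_2 = 0.7502 - 0.1*3.0007 = 0.4501
Step 3: grad_x = 2*5*0.0 = 0.0, grad_y = 2*2*0.4501 = 1.8004
  x_3 = 0.0 - 0.1*0.0 = 0.0
  y_3 = 0.4501 - 0.1*1.8004 = 0.2701
f(0.0, 0.2701) = 5*0.0^2 + 2*0.2701^2 = 0.1459


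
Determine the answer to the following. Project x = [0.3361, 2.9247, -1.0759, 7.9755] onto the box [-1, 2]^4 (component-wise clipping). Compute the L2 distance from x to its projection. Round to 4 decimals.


Project each component onto [-1, 2].
clip(0.3361) = 0.3361, clip(2.9247) = 2.0, clip(-1.0759) = -1.0, clip(7.9755) = 2.0
Projection = [0.3361, 2.0, -1.0, 2.0]
Squared diffs: [0.0, 0.8551, 0.0058, 35.7066]
Distance = sqrt(36.5675) = 6.0471


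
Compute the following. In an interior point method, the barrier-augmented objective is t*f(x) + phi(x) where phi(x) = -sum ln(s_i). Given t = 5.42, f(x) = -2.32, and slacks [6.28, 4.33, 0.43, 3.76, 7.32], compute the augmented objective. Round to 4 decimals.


Step 1: Compute log-barrier.
ln values: [1.8374, 1.4656, -0.844, 1.3244, 1.9906]
phi = -(1.8374 + 1.4656 - 0.844 + 1.3244 + 1.9906) = -5.774
Step 2: Compute augmented objective.
t*f(x) = 5.42*-2.32 = -12.5744
Total = -12.5744 - 5.774 = -18.3484


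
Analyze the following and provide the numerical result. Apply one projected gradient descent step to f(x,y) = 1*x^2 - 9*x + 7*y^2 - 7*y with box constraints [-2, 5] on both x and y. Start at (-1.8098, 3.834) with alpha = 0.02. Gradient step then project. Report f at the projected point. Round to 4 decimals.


Step 1: Compute gradient at (-1.8098, 3.834).
grad_x = 2*1*-1.8098 - 9 = -12.6196
grad_y = 2*7*3.834 - 7 = 46.676
Step 2: Gradient step.
x_raw = -1.8098 - 0.02*-12.6196 = -1.5574
y_raw = 3.834 - 0.02*46.676 = 2.9005
Step 3: Project onto [-2, 5].
x_proj = clip(-1.5574) = -1.5574
y_proj = clip(2.9005) = 2.9005
Step 4: Evaluate f.
f(-1.5574, 2.9005) = 55.0283


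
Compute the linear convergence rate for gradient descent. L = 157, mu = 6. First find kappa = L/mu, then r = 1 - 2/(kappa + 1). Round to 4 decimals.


Step 1: Compute the condition number.
kappa = L/mu = 157/6 = 26.1667
Step 2: Compute the convergence rate.
r = 1 - 2/(kappa + 1) = 1 - 2*mu/(L + mu) = (L - mu)/(L + mu) = 151/163 = 0.9264


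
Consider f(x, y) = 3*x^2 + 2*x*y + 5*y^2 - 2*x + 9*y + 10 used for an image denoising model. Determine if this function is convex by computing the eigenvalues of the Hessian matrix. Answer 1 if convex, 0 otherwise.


The Hessian of f(x,y) = 3*x^2 + 2*x*y + 5*y^2 - 2*x + 9*y + 10 is:
H = [[6, 2], [2, 10]]
Trace = 6 + 10 = 16
Determinant = 6*10 - (2)^2 = 56
Discriminant = (16)^2 - 4*56 = 32.0
Eigenvalues: lambda_1 = 5.1716, lambda_2 = 10.8284
The function is convex.

1


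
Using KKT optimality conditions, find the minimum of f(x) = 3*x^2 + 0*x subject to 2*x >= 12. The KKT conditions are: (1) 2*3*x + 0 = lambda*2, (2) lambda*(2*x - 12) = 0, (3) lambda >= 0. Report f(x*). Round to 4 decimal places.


Step 1: Try lambda = 0 (constraint inactive).
x_unc = 0/(2*3) = 0.0
Check: 2*0.0 = 0.0 < 12 -- violated!
Step 2: Constraint must be active: 2*x = 12
x* = 12/2 = 6.0
lambda = (2*3*6.0 + 0)/2 = 18.0
Step 3: Compute optimal value.
f(x*) = 3*6.0^2 + 0*6.0 = 108.0


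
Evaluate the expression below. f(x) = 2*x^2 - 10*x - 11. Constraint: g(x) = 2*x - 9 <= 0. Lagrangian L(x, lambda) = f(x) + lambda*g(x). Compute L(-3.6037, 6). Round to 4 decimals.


Step 1: Evaluate f(x).
f(-3.6037) = 2*(-3.6037)^2 - 10*(-3.6037) - 11 = 51.0103
Step 2: Evaluate g(x).
g(-3.6037) = 2*-3.6037 - 9 = -16.2074
Step 3: Compute Lagrangian.
L = 51.0103 + 6*-16.2074 = -46.2341


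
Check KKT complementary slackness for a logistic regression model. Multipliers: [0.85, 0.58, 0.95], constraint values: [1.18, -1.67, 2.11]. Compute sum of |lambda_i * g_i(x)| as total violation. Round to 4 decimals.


KKT complementary slackness check:
lambda_1 * g_1 = 0.85 * 1.18 = 1.003
lambda_2 * g_2 = 0.58 * -1.67 = -0.9686
lambda_3 * g_3 = 0.95 * 2.11 = 2.0045
Total violation = 1.003 + 0.9686 + 2.0045 = 3.9761


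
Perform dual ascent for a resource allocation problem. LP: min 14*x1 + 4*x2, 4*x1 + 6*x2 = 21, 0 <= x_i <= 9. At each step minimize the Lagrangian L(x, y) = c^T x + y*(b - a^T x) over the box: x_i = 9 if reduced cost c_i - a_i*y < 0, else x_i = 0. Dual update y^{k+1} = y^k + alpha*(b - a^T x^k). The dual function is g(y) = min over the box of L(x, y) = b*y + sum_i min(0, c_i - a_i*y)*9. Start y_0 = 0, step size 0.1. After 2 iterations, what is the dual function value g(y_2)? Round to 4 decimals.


Dual ascent for LP: min 14*x1 + 4*x2, 4*x1 + 6*x2 = 21, 0 <= x_i <= 9
Step 1: y^k = 0.0, reduced costs: (14.0, 4.0)
  x^k = (0.0, 0.0), subgradient = b - a^T x = 21.0
  y^{k+1} = 0.0 + 0.1*21.0 = 2.1
Step 2: y^k = 2.1, reduced costs: (5.6, -8.6)
  x^k = (0.0, 9.0), subgradient = b - a^T x = -33.0
  y^{k+1} = 2.1 + 0.1*-33.0 = -1.2
Dual objective at y_2 = -1.2: reduced costs (18.8, 11.2), box minimizer x = (0.0, 0.0)
g(y_2) = b*y + (c1 - a1*y)*x1 + (c2 - a2*y)*x2 = 21*(-1.2) + 18.8*0.0 + 11.2*0.0 = -25.2 + 0.0 + 0.0 = -25.2


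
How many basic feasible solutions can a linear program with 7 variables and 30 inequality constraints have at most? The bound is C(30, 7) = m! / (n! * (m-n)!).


Each vertex corresponds to some choice of n active constraints out of m, so the number of vertices is at most C(m, n) = m! / (n!(m-n)!).
m = 30, n = 7
Numerator: 30 * 29 * 28 * 27 * 26 * 25 * 24
Denominator: 7! = 5040
C(30, 7) = 2035800


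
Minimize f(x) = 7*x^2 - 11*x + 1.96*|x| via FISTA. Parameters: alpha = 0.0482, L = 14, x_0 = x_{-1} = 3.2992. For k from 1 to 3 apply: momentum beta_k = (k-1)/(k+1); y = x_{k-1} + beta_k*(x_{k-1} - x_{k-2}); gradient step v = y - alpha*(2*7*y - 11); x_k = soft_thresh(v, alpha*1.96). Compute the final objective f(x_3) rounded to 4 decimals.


FISTA on f(x) = 7*x^2 - 11*x + 1.96*|x|
L = 14, alpha = 0.0482
Iteration 1: beta = 0.0, y = 3.2992 + 0.0*(3.2992 - 3.2992) = 3.2992
  grad(y) = 35.1888, v = y - alpha*grad = 1.6031
  prox(v) = soft_thresh(1.6031, 0.0945) = 1.5086
Iteration 2: beta = 0.3333, y = 1.5086 + 0.3333*(1.5086 - 3.2992) = 0.9118
  grad(y) = 1.7648, v = y - alpha*grad = 0.8267
  prox(v) = soft_thresh(0.8267, 0.0945) = 0.7322
Iteration 3: beta = 0.5, y = 0.7322 + 0.5*(0.7322 - 1.5086) = 0.344
  grad(y) = -6.1834, v = y - alpha*grad = 0.6421
  prox(v) = soft_thresh(0.6421, 0.0945) = 0.5476
f(x_3) = 7*0.5476^2 - 11*0.5476 + 1.96*|0.5476| = -2.8513


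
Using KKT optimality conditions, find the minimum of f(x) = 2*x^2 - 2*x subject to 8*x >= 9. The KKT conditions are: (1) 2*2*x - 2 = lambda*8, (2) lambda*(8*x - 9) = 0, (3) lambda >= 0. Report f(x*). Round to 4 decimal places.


Step 1: Try lambda = 0 (constraint inactive).
x_unc = 2/(2*2) = 0.5
Check: 8*0.5 = 4.0 < 9 -- violated!
Step 2: Constraint must be active: 8*x = 9
x* = 9/8 = 1.125
lambda = (2*2*1.125 - 2)/8 = 0.3125
Step 3: Compute optimal value.
f(x*) = 2*1.125^2 - 2*1.125 = 0.2813


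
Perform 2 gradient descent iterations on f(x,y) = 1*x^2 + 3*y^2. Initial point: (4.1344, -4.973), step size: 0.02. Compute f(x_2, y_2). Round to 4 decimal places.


Gradient descent on f(x,y) = 1*x^2 + 3*y^2.
Starting point: (4.1344, -4.973), alpha = 0.02
Step 1: grad_x = 2*1*4.1344 = 8.2688, grad_y = 2*3*-4.973 = -29.838
  x_1 = 4.1344 - 0.02*8.2688 = 3.969
  y_1 = -4.973 - 0.02*-29.838 = -4.3762
Step 2: grad_x = 2*1*3.969 = 7.938, grad_y = 2*3*-4.3762 = -26.2574
  x_2 = 3.969 - 0.02*7.938 = 3.8103
  y_2 = -4.3762 - 0.02*-26.2574 = -3.8511
f(3.8103, -3.8511) = 1*3.8103^2 + 3*(-3.8511)^2 = 59.0108


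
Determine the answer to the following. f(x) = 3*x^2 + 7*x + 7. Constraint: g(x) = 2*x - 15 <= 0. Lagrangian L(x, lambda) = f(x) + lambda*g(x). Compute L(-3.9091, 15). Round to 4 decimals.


Step 1: Evaluate f(x).
f(-3.9091) = 3*(-3.9091)^2 + 7*(-3.9091) + 7 = 25.4795
Step 2: Evaluate g(x).
g(-3.9091) = 2*-3.9091 - 15 = -22.8182
Step 3: Compute Lagrangian.
L = 25.4795 + 15*-22.8182 = -316.7935


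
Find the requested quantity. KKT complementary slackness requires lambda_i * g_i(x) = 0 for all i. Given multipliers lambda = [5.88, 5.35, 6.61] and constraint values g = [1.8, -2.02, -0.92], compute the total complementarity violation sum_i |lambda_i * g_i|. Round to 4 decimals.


KKT complementary slackness check:
lambda_1 * g_1 = 5.88 * 1.8 = 10.584
lambda_2 * g_2 = 5.35 * -2.02 = -10.807
lambda_3 * g_3 = 6.61 * -0.92 = -6.0812
Total violation = 10.584 + 10.807 + 6.0812 = 27.4722


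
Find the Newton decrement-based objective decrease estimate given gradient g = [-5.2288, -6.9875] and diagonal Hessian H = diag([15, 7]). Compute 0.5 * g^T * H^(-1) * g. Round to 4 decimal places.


Step 1: H is diagonal, so H^(-1) * g = [-0.3486, -0.9982].
Step 2: g^T H^(-1) g = sum_i g_i^2 / H_ii
  = (-5.2288)^2/15 + (-6.9875)^2/7
  = 1.8227 + 6.975 = 8.7977
Step 3: Objective decrease = 0.5 * g^T H^(-1) g = 4.3989


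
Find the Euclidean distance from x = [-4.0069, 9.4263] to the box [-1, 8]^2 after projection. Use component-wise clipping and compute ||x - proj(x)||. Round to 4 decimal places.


Project each component onto [-1, 8].
clip(-4.0069) = -1.0, clip(9.4263) = 8.0
Projection = [-1.0, 8.0]
Squared diffs: [9.0414, 2.0343]
Distance = sqrt(11.0757) = 3.328


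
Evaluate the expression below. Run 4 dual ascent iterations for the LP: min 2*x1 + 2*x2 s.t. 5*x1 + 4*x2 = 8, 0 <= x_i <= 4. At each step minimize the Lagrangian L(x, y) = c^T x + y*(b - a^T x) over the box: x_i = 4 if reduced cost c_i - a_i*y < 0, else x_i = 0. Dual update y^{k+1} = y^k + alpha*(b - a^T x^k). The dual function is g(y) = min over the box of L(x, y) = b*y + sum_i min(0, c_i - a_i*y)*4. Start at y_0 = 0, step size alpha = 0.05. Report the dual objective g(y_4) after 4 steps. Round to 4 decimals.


Dual ascent for LP: min 2*x1 + 2*x2, 5*x1 + 4*x2 = 8, 0 <= x_i <= 4
Step 1: y^k = 0.0, reduced costs: (2.0, 2.0)
  x^k = (0.0, 0.0), subgradient = b - a^T x = 8.0
  y^{k+1} = 0.0 + 0.05*8.0 = 0.4
Step 2: y^k = 0.4, reduced costs: (0.0, 0.4)
  x^k = (0.0, 0.0), subgradient = b - a^T x = 8.0
  y^{k+1} = 0.4 + 0.05*8.0 = 0.8
Step 3: y^k = 0.8, reduced costs: (-2.0, -1.2)
  x^k = (4.0, 4.0), subgradient = b - a^T x = -28.0
  y^{k+1} = 0.8 + 0.05*-28.0 = -0.6
Step 4: y^k = -0.6, reduced costs: (5.0, 4.4)
  x^k = (0.0, 0.0), subgradient = b - a^T x = 8.0
  y^{k+1} = -0.6 + 0.05*8.0 = -0.2
Dual objective at y_4 = -0.2: reduced costs (3.0, 2.8), box minimizer x = (0.0, 0.0)
g(y_4) = b*y + (c1 - a1*y)*x1 + (c2 - a2*y)*x2 = 8*(-0.2) + 3.0*0.0 + 2.8*0.0 = -1.6 + 0.0 + 0.0 = -1.6


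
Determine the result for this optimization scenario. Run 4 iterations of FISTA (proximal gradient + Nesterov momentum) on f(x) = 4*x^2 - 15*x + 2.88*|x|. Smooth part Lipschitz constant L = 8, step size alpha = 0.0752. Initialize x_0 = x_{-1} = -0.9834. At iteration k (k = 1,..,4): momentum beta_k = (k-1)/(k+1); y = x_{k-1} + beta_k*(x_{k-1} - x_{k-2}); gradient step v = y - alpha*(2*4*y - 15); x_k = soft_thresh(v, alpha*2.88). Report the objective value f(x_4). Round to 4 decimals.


FISTA on f(x) = 4*x^2 - 15*x + 2.88*|x|
L = 8, alpha = 0.0752
Iteration 1: beta = 0.0, y = -0.9834 + 0.0*(-0.9834 + 0.9834) = -0.9834
  grad(y) = -22.8672, v = y - alpha*grad = 0.7362
  prox(v) = soft_thresh(0.7362, 0.2166) = 0.5196
Iteration 2: beta = 0.3333, y = 0.5196 + 0.3333*(0.5196 + 0.9834) = 1.0206
  grad(y) = -6.8348, v = y - alpha*grad = 1.5346
  prox(v) = soft_thresh(1.5346, 0.2166) = 1.3181
Iteration 3: beta = 0.5, y = 1.3181 + 0.5*(1.3181 - 0.5196) = 1.7173
  grad(y) = -1.2619, v = y - alpha*grad = 1.8122
  prox(v) = soft_thresh(1.8122, 0.2166) = 1.5956
Iteration 4: beta = 0.6, y = 1.5956 + 0.6*(1.5956 - 1.3181) = 1.7621
  grad(y) = -0.9032, v = y - alpha*grad = 1.83
  prox(v) = soft_thresh(1.83, 0.2166) = 1.6134
f(x_4) = 4*1.6134^2 - 15*1.6134 + 2.88*|1.6134| = -9.1421


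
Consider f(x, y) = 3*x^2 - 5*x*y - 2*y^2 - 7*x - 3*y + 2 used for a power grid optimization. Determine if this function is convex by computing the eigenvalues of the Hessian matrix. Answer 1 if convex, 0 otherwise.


The Hessian of f(x,y) = 3*x^2 - 5*x*y - 2*y^2 - 7*x - 3*y + 2 is:
H = [[6, -5], [-5, -4]]
Trace = 6 - 4 = 2
Determinant = 6*-4 - (-5)^2 = -49
Discriminant = (2)^2 - 4*-49 = 200.0
Eigenvalues: lambda_1 = -6.0711, lambda_2 = 8.0711
The function is not convex.

0


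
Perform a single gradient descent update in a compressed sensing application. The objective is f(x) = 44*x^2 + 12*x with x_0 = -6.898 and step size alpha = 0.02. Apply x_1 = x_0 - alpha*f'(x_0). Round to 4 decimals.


We compute the gradient at x_0 and apply the update.
f'(x) = 88*x + 12
f'(-6.898) = 88*-6.898 + 12 = -595.024
x_1 = -6.898 - 0.02*-595.024 = 5.0025


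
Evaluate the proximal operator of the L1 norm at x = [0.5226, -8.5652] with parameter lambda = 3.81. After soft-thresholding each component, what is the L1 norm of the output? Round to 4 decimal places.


Soft-thresholding with lambda = 3.81:
prox(0.5226) = sign(0.5226)*max(|0.5226| - 3.81, 0) = 0.0
prox(-8.5652) = sign(-8.5652)*max(|-8.5652| - 3.81, 0) = -4.7552
prox(x) = [0.0, -4.7552]
||prox(x)||_1 = 0.0 + 4.7552 = 4.7552
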